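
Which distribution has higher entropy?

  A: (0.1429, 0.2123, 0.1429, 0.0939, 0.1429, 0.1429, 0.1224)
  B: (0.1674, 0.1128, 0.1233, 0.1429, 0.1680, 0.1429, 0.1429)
B

Both distributions are close to uniform, making this a harder comparison.

H(A) = 2.7702 bits
H(B) = 2.7945 bits

The distribution closer to uniform has higher entropy.
Answer: B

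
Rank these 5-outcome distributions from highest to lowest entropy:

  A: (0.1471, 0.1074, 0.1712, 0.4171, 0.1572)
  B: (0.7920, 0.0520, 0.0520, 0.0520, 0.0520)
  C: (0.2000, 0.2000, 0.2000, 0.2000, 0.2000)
C > A > B

Key insight: Entropy is maximized by uniform distributions and minimized by concentrated distributions.

- Uniform distributions have maximum entropy log₂(5) = 2.3219 bits
- The more "peaked" or concentrated a distribution, the lower its entropy

Entropies:
  H(A) = 2.1341 bits
  H(B) = 1.1536 bits
  H(C) = 2.3219 bits

Ranking: C > A > B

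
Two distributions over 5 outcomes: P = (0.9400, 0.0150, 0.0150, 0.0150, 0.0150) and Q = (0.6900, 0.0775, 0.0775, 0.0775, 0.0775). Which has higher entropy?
Q

P is highly concentrated on one outcome (94%), making it nearly deterministic. Q spreads its mass more evenly (max 69%). The more spread-out distribution has higher entropy: H(P) ≈ 0.447 bits, H(Q) ≈ 1.513 bits.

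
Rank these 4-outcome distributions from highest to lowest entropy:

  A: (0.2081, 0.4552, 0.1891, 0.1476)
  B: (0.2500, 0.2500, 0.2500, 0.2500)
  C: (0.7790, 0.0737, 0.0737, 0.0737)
B > A > C

Key insight: Entropy is maximized by uniform distributions and minimized by concentrated distributions.

- Uniform distributions have maximum entropy log₂(4) = 2.0000 bits
- The more "peaked" or concentrated a distribution, the lower its entropy

Entropies:
  H(A) = 1.8500 bits
  H(B) = 2.0000 bits
  H(C) = 1.1123 bits

Ranking: B > A > C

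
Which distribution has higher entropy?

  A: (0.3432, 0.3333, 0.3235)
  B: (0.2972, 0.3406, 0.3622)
A

Both distributions are close to uniform, making this a harder comparison.

H(A) = 1.5845 bits
H(B) = 1.5802 bits

The distribution closer to uniform has higher entropy.
Answer: A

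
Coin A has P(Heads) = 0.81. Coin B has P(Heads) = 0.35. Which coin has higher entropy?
B

For binary distributions, entropy is maximized at p=0.5 and decreases as p moves toward 0 or 1.

H(A) = H(0.81) = 0.7015 bits
H(B) = H(0.35) = 0.9341 bits

Distribution B (p=0.35) is closer to uniform (p=0.5), so it has higher entropy.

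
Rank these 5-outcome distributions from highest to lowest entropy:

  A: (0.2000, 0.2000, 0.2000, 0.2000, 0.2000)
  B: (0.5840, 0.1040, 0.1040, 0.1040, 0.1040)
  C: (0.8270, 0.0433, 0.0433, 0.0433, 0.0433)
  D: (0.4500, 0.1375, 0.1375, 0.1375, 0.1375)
A > D > B > C

Key insight: Entropy is maximized by uniform distributions and minimized by concentrated distributions.

Entropies:
  H(A) = 2.3219 bits
  H(B) = 1.8115 bits
  H(C) = 1.0105 bits
  H(D) = 2.0928 bits

Ranking: A > D > B > C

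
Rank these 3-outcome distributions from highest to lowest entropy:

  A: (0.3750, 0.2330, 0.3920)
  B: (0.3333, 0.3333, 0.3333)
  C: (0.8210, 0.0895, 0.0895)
B > A > C

Key insight: Entropy is maximized by uniform distributions and minimized by concentrated distributions.

- Uniform distributions have maximum entropy log₂(3) = 1.5850 bits
- The more "peaked" or concentrated a distribution, the lower its entropy

Entropies:
  H(A) = 1.5499 bits
  H(B) = 1.5850 bits
  H(C) = 0.8569 bits

Ranking: B > A > C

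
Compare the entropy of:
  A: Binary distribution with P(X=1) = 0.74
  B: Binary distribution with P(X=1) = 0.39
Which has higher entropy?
B

For binary distributions, entropy is maximized at p=0.5 and decreases as p moves toward 0 or 1.

H(A) = H(0.74) = 0.8267 bits
H(B) = H(0.39) = 0.9648 bits

Distribution B (p=0.39) is closer to uniform (p=0.5), so it has higher entropy.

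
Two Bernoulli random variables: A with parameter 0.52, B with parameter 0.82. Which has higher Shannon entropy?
A

For binary distributions, entropy is maximized at p=0.5 and decreases as p moves toward 0 or 1.

H(A) = H(0.52) = 0.9988 bits
H(B) = H(0.82) = 0.6801 bits

Distribution A (p=0.52) is closer to uniform (p=0.5), so it has higher entropy.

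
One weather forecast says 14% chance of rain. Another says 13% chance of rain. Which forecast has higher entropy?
14% forecast

Treat each forecast as a Bernoulli distribution. Binary entropy is maximized at p=0.5 and falls off symmetrically toward 0 or 1. The 14% forecast is closer to 50%, so it is more uncertain. H(14%) ≈ 0.584 bits, H(13%) ≈ 0.557 bits.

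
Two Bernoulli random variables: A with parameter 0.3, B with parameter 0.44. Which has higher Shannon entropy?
B

For binary distributions, entropy is maximized at p=0.5 and decreases as p moves toward 0 or 1.

H(A) = H(0.3) = 0.8813 bits
H(B) = H(0.44) = 0.9896 bits

Distribution B (p=0.44) is closer to uniform (p=0.5), so it has higher entropy.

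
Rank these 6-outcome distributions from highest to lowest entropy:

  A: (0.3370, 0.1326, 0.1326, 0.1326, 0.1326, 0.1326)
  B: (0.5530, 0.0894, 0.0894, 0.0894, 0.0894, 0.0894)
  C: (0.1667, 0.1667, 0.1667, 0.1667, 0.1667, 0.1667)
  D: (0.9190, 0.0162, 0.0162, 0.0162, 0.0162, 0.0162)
C > A > B > D

Key insight: Entropy is maximized by uniform distributions and minimized by concentrated distributions.

Entropies:
  H(A) = 2.4614 bits
  H(B) = 2.0298 bits
  H(C) = 2.5850 bits
  H(D) = 0.5938 bits

Ranking: C > A > B > D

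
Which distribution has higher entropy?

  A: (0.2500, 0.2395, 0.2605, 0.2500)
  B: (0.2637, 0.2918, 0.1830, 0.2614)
A

Both distributions are close to uniform, making this a harder comparison.

H(A) = 1.9994 bits
H(B) = 1.9800 bits

The distribution closer to uniform has higher entropy.
Answer: A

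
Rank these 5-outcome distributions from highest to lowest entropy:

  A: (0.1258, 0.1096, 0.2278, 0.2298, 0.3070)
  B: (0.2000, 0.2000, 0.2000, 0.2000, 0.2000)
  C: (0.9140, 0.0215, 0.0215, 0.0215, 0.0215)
B > A > C

Key insight: Entropy is maximized by uniform distributions and minimized by concentrated distributions.

- Uniform distributions have maximum entropy log₂(5) = 2.3219 bits
- The more "peaked" or concentrated a distribution, the lower its entropy

Entropies:
  H(A) = 2.2225 bits
  H(B) = 2.3219 bits
  H(C) = 0.5950 bits

Ranking: B > A > C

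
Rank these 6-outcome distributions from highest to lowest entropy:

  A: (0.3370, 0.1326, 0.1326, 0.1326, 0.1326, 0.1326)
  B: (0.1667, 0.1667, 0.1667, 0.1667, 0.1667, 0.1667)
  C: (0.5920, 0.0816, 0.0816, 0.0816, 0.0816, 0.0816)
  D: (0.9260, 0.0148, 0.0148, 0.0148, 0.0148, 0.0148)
B > A > C > D

Key insight: Entropy is maximized by uniform distributions and minimized by concentrated distributions.

Entropies:
  H(A) = 2.4614 bits
  H(B) = 2.5850 bits
  H(C) = 1.9228 bits
  H(D) = 0.5525 bits

Ranking: B > A > C > D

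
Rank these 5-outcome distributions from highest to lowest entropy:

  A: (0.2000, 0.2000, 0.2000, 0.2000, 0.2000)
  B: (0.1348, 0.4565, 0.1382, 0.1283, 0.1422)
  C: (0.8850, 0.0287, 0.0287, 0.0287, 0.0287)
A > B > C

Key insight: Entropy is maximized by uniform distributions and minimized by concentrated distributions.

- Uniform distributions have maximum entropy log₂(5) = 2.3219 bits
- The more "peaked" or concentrated a distribution, the lower its entropy

Entropies:
  H(A) = 2.3219 bits
  H(B) = 2.0809 bits
  H(C) = 0.7448 bits

Ranking: A > B > C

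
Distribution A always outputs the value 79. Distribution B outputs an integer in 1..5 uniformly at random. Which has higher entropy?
B

A is deterministic, so H(A) = 0. B is uniform over 5 outcomes, so H(B) = log₂(5) = 2.322 bits. Any distribution with genuine randomness has higher entropy than a deterministic one.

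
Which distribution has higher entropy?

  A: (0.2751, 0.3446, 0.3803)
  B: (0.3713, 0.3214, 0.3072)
B

Both distributions are close to uniform, making this a harder comparison.

H(A) = 1.5723 bits
H(B) = 1.5801 bits

The distribution closer to uniform has higher entropy.
Answer: B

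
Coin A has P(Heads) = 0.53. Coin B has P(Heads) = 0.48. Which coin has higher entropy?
B

For binary distributions, entropy is maximized at p=0.5 and decreases as p moves toward 0 or 1.

H(A) = H(0.53) = 0.9974 bits
H(B) = H(0.48) = 0.9988 bits

Distribution B (p=0.48) is closer to uniform (p=0.5), so it has higher entropy.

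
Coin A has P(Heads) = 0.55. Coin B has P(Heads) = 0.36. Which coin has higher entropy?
A

For binary distributions, entropy is maximized at p=0.5 and decreases as p moves toward 0 or 1.

H(A) = H(0.55) = 0.9928 bits
H(B) = H(0.36) = 0.9427 bits

Distribution A (p=0.55) is closer to uniform (p=0.5), so it has higher entropy.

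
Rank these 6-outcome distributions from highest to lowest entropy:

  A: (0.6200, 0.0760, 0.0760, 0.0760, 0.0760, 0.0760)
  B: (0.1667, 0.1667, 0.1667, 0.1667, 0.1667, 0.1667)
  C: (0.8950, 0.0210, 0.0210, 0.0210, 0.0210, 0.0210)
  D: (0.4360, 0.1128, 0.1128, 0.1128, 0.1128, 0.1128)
B > D > A > C

Key insight: Entropy is maximized by uniform distributions and minimized by concentrated distributions.

Entropies:
  H(A) = 1.8404 bits
  H(B) = 2.5850 bits
  H(C) = 0.7285 bits
  H(D) = 2.2977 bits

Ranking: B > D > A > C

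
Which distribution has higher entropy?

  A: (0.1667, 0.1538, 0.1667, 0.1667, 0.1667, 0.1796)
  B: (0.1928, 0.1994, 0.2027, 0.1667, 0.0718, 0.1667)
A

Both distributions are close to uniform, making this a harder comparison.

H(A) = 2.5835 bits
H(B) = 2.5229 bits

The distribution closer to uniform has higher entropy.
Answer: A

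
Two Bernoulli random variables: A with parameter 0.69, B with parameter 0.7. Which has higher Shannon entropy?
A

For binary distributions, entropy is maximized at p=0.5 and decreases as p moves toward 0 or 1.

H(A) = H(0.69) = 0.8932 bits
H(B) = H(0.7) = 0.8813 bits

Distribution A (p=0.69) is closer to uniform (p=0.5), so it has higher entropy.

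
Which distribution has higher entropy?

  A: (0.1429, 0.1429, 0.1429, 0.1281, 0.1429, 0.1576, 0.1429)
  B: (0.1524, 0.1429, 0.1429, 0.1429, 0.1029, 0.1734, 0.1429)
A

Both distributions are close to uniform, making this a harder comparison.

H(A) = 2.8052 bits
H(B) = 2.7935 bits

The distribution closer to uniform has higher entropy.
Answer: A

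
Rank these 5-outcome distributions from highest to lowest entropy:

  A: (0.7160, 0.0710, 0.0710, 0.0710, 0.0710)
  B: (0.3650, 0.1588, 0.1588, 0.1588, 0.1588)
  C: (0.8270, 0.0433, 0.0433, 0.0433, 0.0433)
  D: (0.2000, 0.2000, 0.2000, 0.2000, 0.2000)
D > B > A > C

Key insight: Entropy is maximized by uniform distributions and minimized by concentrated distributions.

Entropies:
  H(A) = 1.4288 bits
  H(B) = 2.2168 bits
  H(C) = 1.0105 bits
  H(D) = 2.3219 bits

Ranking: D > B > A > C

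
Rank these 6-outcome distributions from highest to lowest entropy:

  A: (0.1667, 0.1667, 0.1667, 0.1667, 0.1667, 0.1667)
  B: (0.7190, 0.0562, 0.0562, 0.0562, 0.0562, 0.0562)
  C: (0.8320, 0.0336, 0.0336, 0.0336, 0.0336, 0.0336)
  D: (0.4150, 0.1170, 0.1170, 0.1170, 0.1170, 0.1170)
A > D > B > C

Key insight: Entropy is maximized by uniform distributions and minimized by concentrated distributions.

Entropies:
  H(A) = 2.5850 bits
  H(B) = 1.5093 bits
  H(C) = 1.0432 bits
  H(D) = 2.3374 bits

Ranking: A > D > B > C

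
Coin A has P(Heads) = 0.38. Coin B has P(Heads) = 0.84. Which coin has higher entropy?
A

For binary distributions, entropy is maximized at p=0.5 and decreases as p moves toward 0 or 1.

H(A) = H(0.38) = 0.9580 bits
H(B) = H(0.84) = 0.6343 bits

Distribution A (p=0.38) is closer to uniform (p=0.5), so it has higher entropy.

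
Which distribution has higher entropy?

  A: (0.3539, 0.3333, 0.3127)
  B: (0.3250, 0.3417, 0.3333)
B

Both distributions are close to uniform, making this a harder comparison.

H(A) = 1.5831 bits
H(B) = 1.5847 bits

The distribution closer to uniform has higher entropy.
Answer: B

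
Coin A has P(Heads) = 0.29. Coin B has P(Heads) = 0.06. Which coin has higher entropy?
A

For binary distributions, entropy is maximized at p=0.5 and decreases as p moves toward 0 or 1.

H(A) = H(0.29) = 0.8687 bits
H(B) = H(0.06) = 0.3274 bits

Distribution A (p=0.29) is closer to uniform (p=0.5), so it has higher entropy.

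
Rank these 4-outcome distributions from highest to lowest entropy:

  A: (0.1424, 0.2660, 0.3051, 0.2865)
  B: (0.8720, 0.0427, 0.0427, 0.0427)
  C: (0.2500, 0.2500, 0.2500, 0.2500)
C > A > B

Key insight: Entropy is maximized by uniform distributions and minimized by concentrated distributions.

- Uniform distributions have maximum entropy log₂(4) = 2.0000 bits
- The more "peaked" or concentrated a distribution, the lower its entropy

Entropies:
  H(A) = 1.9478 bits
  H(B) = 0.7548 bits
  H(C) = 2.0000 bits

Ranking: C > A > B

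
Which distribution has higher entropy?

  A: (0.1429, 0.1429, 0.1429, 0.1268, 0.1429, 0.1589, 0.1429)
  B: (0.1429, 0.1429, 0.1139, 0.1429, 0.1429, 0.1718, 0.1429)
A

Both distributions are close to uniform, making this a harder comparison.

H(A) = 2.8047 bits
H(B) = 2.7988 bits

The distribution closer to uniform has higher entropy.
Answer: A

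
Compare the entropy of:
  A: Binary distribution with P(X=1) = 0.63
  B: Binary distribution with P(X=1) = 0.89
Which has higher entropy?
A

For binary distributions, entropy is maximized at p=0.5 and decreases as p moves toward 0 or 1.

H(A) = H(0.63) = 0.9507 bits
H(B) = H(0.89) = 0.4999 bits

Distribution A (p=0.63) is closer to uniform (p=0.5), so it has higher entropy.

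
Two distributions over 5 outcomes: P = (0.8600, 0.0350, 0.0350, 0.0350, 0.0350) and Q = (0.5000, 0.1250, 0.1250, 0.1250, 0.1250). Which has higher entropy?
Q

P is highly concentrated on one outcome (86%), making it nearly deterministic. Q spreads its mass more evenly (max 50%). The more spread-out distribution has higher entropy: H(P) ≈ 0.864 bits, H(Q) ≈ 2.000 bits.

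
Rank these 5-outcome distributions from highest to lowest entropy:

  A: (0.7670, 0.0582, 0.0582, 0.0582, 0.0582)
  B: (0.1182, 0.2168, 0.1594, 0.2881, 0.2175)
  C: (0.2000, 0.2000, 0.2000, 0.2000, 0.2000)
C > B > A

Key insight: Entropy is maximized by uniform distributions and minimized by concentrated distributions.

- Uniform distributions have maximum entropy log₂(5) = 2.3219 bits
- The more "peaked" or concentrated a distribution, the lower its entropy

Entropies:
  H(A) = 1.2492 bits
  H(B) = 2.2606 bits
  H(C) = 2.3219 bits

Ranking: C > B > A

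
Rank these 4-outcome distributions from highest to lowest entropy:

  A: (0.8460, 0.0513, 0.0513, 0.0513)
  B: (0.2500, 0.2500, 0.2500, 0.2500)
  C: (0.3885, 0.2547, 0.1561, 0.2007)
B > C > A

Key insight: Entropy is maximized by uniform distributions and minimized by concentrated distributions.

- Uniform distributions have maximum entropy log₂(4) = 2.0000 bits
- The more "peaked" or concentrated a distribution, the lower its entropy

Entropies:
  H(A) = 0.8638 bits
  H(B) = 2.0000 bits
  H(C) = 1.9158 bits

Ranking: B > C > A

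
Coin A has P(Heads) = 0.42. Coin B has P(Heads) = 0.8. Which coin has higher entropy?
A

For binary distributions, entropy is maximized at p=0.5 and decreases as p moves toward 0 or 1.

H(A) = H(0.42) = 0.9815 bits
H(B) = H(0.8) = 0.7219 bits

Distribution A (p=0.42) is closer to uniform (p=0.5), so it has higher entropy.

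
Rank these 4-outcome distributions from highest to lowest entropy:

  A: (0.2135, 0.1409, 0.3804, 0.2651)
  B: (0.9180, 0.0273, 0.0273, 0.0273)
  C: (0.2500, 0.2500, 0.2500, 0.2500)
C > A > B

Key insight: Entropy is maximized by uniform distributions and minimized by concentrated distributions.

- Uniform distributions have maximum entropy log₂(4) = 2.0000 bits
- The more "peaked" or concentrated a distribution, the lower its entropy

Entropies:
  H(A) = 1.9122 bits
  H(B) = 0.5392 bits
  H(C) = 2.0000 bits

Ranking: C > A > B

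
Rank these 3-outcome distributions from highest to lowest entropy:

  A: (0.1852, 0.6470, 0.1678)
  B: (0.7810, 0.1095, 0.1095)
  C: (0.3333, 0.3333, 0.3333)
C > A > B

Key insight: Entropy is maximized by uniform distributions and minimized by concentrated distributions.

- Uniform distributions have maximum entropy log₂(3) = 1.5850 bits
- The more "peaked" or concentrated a distribution, the lower its entropy

Entropies:
  H(A) = 1.2891 bits
  H(B) = 0.9773 bits
  H(C) = 1.5850 bits

Ranking: C > A > B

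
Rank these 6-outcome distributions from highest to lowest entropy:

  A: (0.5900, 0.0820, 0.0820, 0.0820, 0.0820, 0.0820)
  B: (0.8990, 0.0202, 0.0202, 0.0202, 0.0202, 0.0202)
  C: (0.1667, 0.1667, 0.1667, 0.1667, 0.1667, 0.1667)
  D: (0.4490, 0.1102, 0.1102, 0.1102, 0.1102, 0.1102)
C > D > A > B

Key insight: Entropy is maximized by uniform distributions and minimized by concentrated distributions.

Entropies:
  H(A) = 1.9285 bits
  H(B) = 0.7067 bits
  H(C) = 2.5850 bits
  H(D) = 2.2719 bits

Ranking: C > D > A > B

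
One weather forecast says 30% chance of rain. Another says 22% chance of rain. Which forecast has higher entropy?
30% forecast

Treat each forecast as a Bernoulli distribution. Binary entropy is maximized at p=0.5 and falls off symmetrically toward 0 or 1. The 30% forecast is closer to 50%, so it is more uncertain. H(30%) ≈ 0.881 bits, H(22%) ≈ 0.760 bits.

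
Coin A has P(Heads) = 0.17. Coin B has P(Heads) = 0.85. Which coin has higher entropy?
A

For binary distributions, entropy is maximized at p=0.5 and decreases as p moves toward 0 or 1.

H(A) = H(0.17) = 0.6577 bits
H(B) = H(0.85) = 0.6098 bits

Distribution A (p=0.17) is closer to uniform (p=0.5), so it has higher entropy.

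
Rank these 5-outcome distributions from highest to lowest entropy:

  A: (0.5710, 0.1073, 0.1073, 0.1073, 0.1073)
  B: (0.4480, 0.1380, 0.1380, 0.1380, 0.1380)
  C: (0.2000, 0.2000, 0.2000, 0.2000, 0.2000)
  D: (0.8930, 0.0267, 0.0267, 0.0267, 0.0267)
C > B > A > D

Key insight: Entropy is maximized by uniform distributions and minimized by concentrated distributions.

Entropies:
  H(A) = 1.8434 bits
  H(B) = 2.0962 bits
  H(C) = 2.3219 bits
  H(D) = 0.7048 bits

Ranking: C > B > A > D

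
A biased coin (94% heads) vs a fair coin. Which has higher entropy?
Fair coin

The fair coin is uniform (p=0.5), maximizing binary entropy at 1 bit. The biased coin has H(0.94) ≈ 0.327 bits — its outcome is more predictable, so its entropy is lower.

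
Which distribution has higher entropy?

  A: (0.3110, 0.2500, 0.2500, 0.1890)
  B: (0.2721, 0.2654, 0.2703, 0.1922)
B

Both distributions are close to uniform, making this a harder comparison.

H(A) = 1.9783 bits
H(B) = 1.9863 bits

The distribution closer to uniform has higher entropy.
Answer: B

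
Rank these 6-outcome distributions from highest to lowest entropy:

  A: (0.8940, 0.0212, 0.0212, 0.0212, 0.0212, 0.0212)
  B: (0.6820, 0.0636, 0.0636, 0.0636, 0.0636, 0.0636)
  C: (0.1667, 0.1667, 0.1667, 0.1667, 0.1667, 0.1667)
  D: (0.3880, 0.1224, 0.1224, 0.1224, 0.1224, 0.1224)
C > D > B > A

Key insight: Entropy is maximized by uniform distributions and minimized by concentrated distributions.

Entropies:
  H(A) = 0.7339 bits
  H(B) = 1.6406 bits
  H(C) = 2.5850 bits
  H(D) = 2.3845 bits

Ranking: C > D > B > A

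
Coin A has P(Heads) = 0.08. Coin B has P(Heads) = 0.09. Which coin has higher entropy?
B

For binary distributions, entropy is maximized at p=0.5 and decreases as p moves toward 0 or 1.

H(A) = H(0.08) = 0.4022 bits
H(B) = H(0.09) = 0.4365 bits

Distribution B (p=0.09) is closer to uniform (p=0.5), so it has higher entropy.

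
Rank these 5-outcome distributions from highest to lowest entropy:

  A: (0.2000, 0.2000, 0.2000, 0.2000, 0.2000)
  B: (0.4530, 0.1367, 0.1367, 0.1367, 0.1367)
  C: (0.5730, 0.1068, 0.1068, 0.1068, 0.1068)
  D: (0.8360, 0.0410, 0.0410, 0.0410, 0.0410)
A > B > C > D

Key insight: Entropy is maximized by uniform distributions and minimized by concentrated distributions.

Entropies:
  H(A) = 2.3219 bits
  H(B) = 2.0876 bits
  H(C) = 1.8386 bits
  H(D) = 0.9718 bits

Ranking: A > B > C > D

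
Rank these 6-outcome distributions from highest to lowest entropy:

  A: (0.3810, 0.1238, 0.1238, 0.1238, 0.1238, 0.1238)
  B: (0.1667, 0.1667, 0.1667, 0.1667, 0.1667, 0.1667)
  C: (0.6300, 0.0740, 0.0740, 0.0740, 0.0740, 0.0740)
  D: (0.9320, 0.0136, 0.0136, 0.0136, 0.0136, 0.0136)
B > A > C > D

Key insight: Entropy is maximized by uniform distributions and minimized by concentrated distributions.

Entropies:
  H(A) = 2.3960 bits
  H(B) = 2.5850 bits
  H(C) = 1.8098 bits
  H(D) = 0.5163 bits

Ranking: B > A > C > D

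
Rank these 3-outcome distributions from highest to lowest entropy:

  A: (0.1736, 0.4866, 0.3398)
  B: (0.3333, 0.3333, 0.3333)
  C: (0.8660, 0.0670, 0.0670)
B > A > C

Key insight: Entropy is maximized by uniform distributions and minimized by concentrated distributions.

- Uniform distributions have maximum entropy log₂(3) = 1.5850 bits
- The more "peaked" or concentrated a distribution, the lower its entropy

Entropies:
  H(A) = 1.4734 bits
  H(B) = 1.5850 bits
  H(C) = 0.7023 bits

Ranking: B > A > C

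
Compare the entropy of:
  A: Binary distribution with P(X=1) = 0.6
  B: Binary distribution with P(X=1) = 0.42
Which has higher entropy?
B

For binary distributions, entropy is maximized at p=0.5 and decreases as p moves toward 0 or 1.

H(A) = H(0.6) = 0.9710 bits
H(B) = H(0.42) = 0.9815 bits

Distribution B (p=0.42) is closer to uniform (p=0.5), so it has higher entropy.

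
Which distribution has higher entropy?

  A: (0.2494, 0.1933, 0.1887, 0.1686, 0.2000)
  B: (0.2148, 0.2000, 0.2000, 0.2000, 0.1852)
B

Both distributions are close to uniform, making this a harder comparison.

H(A) = 2.3094 bits
H(B) = 2.3204 bits

The distribution closer to uniform has higher entropy.
Answer: B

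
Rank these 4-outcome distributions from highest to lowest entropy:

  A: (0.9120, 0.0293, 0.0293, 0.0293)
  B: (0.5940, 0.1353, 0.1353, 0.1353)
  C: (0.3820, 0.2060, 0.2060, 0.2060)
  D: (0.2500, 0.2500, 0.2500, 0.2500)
D > C > B > A

Key insight: Entropy is maximized by uniform distributions and minimized by concentrated distributions.

Entropies:
  H(A) = 0.5692 bits
  H(B) = 1.6178 bits
  H(C) = 1.9389 bits
  H(D) = 2.0000 bits

Ranking: D > C > B > A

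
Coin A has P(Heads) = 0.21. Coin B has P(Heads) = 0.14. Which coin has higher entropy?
A

For binary distributions, entropy is maximized at p=0.5 and decreases as p moves toward 0 or 1.

H(A) = H(0.21) = 0.7415 bits
H(B) = H(0.14) = 0.5842 bits

Distribution A (p=0.21) is closer to uniform (p=0.5), so it has higher entropy.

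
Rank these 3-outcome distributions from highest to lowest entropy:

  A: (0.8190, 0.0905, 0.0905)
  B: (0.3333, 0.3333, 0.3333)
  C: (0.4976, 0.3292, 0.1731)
B > C > A

Key insight: Entropy is maximized by uniform distributions and minimized by concentrated distributions.

- Uniform distributions have maximum entropy log₂(3) = 1.5850 bits
- The more "peaked" or concentrated a distribution, the lower its entropy

Entropies:
  H(A) = 0.8633 bits
  H(B) = 1.5850 bits
  H(C) = 1.4668 bits

Ranking: B > C > A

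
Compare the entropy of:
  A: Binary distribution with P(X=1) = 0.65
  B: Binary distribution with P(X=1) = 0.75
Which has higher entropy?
A

For binary distributions, entropy is maximized at p=0.5 and decreases as p moves toward 0 or 1.

H(A) = H(0.65) = 0.9341 bits
H(B) = H(0.75) = 0.8113 bits

Distribution A (p=0.65) is closer to uniform (p=0.5), so it has higher entropy.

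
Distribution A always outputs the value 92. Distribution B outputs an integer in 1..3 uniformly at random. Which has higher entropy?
B

A is deterministic, so H(A) = 0. B is uniform over 3 outcomes, so H(B) = log₂(3) = 1.585 bits. Any distribution with genuine randomness has higher entropy than a deterministic one.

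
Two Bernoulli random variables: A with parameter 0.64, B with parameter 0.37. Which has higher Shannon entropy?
B

For binary distributions, entropy is maximized at p=0.5 and decreases as p moves toward 0 or 1.

H(A) = H(0.64) = 0.9427 bits
H(B) = H(0.37) = 0.9507 bits

Distribution B (p=0.37) is closer to uniform (p=0.5), so it has higher entropy.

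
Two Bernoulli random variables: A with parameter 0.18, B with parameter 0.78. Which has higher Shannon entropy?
B

For binary distributions, entropy is maximized at p=0.5 and decreases as p moves toward 0 or 1.

H(A) = H(0.18) = 0.6801 bits
H(B) = H(0.78) = 0.7602 bits

Distribution B (p=0.78) is closer to uniform (p=0.5), so it has higher entropy.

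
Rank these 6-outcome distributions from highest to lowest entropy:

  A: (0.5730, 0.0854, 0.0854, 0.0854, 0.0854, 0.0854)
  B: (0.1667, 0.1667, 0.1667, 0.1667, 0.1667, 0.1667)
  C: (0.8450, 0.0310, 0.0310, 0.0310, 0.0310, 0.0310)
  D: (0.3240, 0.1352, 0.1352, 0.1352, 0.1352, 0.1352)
B > D > A > C

Key insight: Entropy is maximized by uniform distributions and minimized by concentrated distributions.

Entropies:
  H(A) = 1.9760 bits
  H(B) = 2.5850 bits
  H(C) = 0.9821 bits
  H(D) = 2.4783 bits

Ranking: B > D > A > C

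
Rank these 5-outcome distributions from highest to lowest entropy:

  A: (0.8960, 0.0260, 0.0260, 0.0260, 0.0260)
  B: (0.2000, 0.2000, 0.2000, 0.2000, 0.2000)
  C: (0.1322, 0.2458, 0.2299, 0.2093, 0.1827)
B > C > A

Key insight: Entropy is maximized by uniform distributions and minimized by concentrated distributions.

- Uniform distributions have maximum entropy log₂(5) = 2.3219 bits
- The more "peaked" or concentrated a distribution, the lower its entropy

Entropies:
  H(A) = 0.6895 bits
  H(B) = 2.3219 bits
  H(C) = 2.2915 bits

Ranking: B > C > A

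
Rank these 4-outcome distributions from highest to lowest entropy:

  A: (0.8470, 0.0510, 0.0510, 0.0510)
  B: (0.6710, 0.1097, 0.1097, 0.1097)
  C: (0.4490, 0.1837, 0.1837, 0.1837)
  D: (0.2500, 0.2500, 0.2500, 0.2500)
D > C > B > A

Key insight: Entropy is maximized by uniform distributions and minimized by concentrated distributions.

Entropies:
  H(A) = 0.8598 bits
  H(B) = 1.4354 bits
  H(C) = 1.8658 bits
  H(D) = 2.0000 bits

Ranking: D > C > B > A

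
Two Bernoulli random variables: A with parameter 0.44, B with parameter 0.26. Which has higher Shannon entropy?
A

For binary distributions, entropy is maximized at p=0.5 and decreases as p moves toward 0 or 1.

H(A) = H(0.44) = 0.9896 bits
H(B) = H(0.26) = 0.8267 bits

Distribution A (p=0.44) is closer to uniform (p=0.5), so it has higher entropy.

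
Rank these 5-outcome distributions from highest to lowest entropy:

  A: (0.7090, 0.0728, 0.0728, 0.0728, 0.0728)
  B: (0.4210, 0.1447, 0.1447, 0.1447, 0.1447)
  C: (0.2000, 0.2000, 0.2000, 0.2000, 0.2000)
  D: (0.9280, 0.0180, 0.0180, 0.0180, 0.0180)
C > B > A > D

Key insight: Entropy is maximized by uniform distributions and minimized by concentrated distributions.

Entropies:
  H(A) = 1.4520 bits
  H(B) = 2.1399 bits
  H(C) = 2.3219 bits
  H(D) = 0.5173 bits

Ranking: C > B > A > D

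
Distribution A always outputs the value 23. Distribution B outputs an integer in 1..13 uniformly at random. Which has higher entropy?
B

A is deterministic, so H(A) = 0. B is uniform over 13 outcomes, so H(B) = log₂(13) = 3.700 bits. Any distribution with genuine randomness has higher entropy than a deterministic one.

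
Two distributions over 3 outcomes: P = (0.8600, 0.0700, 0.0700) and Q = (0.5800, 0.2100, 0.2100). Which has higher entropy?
Q

P is highly concentrated on one outcome (86%), making it nearly deterministic. Q spreads its mass more evenly (max 58%). The more spread-out distribution has higher entropy: H(P) ≈ 0.724 bits, H(Q) ≈ 1.401 bits.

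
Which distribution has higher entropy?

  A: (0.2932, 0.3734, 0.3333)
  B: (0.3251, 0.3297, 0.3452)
B

Both distributions are close to uniform, making this a harder comparison.

H(A) = 1.5780 bits
H(B) = 1.5845 bits

The distribution closer to uniform has higher entropy.
Answer: B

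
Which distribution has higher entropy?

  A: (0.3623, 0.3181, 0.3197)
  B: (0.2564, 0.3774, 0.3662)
A

Both distributions are close to uniform, making this a harder comparison.

H(A) = 1.5823 bits
H(B) = 1.5647 bits

The distribution closer to uniform has higher entropy.
Answer: A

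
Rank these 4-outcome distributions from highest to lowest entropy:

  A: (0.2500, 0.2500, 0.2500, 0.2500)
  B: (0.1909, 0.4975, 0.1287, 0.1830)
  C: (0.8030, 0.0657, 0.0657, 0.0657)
A > B > C

Key insight: Entropy is maximized by uniform distributions and minimized by concentrated distributions.

- Uniform distributions have maximum entropy log₂(4) = 2.0000 bits
- The more "peaked" or concentrated a distribution, the lower its entropy

Entropies:
  H(A) = 2.0000 bits
  H(B) = 1.7862 bits
  H(C) = 1.0281 bits

Ranking: A > B > C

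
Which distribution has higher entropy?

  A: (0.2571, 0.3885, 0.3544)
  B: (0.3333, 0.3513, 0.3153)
B

Both distributions are close to uniform, making this a harder comparison.

H(A) = 1.5641 bits
H(B) = 1.5836 bits

The distribution closer to uniform has higher entropy.
Answer: B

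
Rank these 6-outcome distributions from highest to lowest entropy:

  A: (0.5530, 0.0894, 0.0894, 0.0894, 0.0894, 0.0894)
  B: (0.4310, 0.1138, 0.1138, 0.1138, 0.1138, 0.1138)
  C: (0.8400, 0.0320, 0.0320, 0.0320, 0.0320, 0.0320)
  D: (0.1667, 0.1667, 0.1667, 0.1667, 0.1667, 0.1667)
D > B > A > C

Key insight: Entropy is maximized by uniform distributions and minimized by concentrated distributions.

Entropies:
  H(A) = 2.0298 bits
  H(B) = 2.3074 bits
  H(C) = 1.0058 bits
  H(D) = 2.5850 bits

Ranking: D > B > A > C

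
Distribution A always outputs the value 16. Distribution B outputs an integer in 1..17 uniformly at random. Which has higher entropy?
B

A is deterministic, so H(A) = 0. B is uniform over 17 outcomes, so H(B) = log₂(17) = 4.087 bits. Any distribution with genuine randomness has higher entropy than a deterministic one.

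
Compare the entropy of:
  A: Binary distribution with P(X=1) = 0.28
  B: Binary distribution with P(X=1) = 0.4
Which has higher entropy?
B

For binary distributions, entropy is maximized at p=0.5 and decreases as p moves toward 0 or 1.

H(A) = H(0.28) = 0.8555 bits
H(B) = H(0.4) = 0.9710 bits

Distribution B (p=0.4) is closer to uniform (p=0.5), so it has higher entropy.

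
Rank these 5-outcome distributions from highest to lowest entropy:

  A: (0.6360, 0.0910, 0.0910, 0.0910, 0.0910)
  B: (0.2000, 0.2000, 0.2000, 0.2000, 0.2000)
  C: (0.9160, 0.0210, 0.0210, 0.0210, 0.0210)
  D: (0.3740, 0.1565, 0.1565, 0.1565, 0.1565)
B > D > A > C

Key insight: Entropy is maximized by uniform distributions and minimized by concentrated distributions.

Entropies:
  H(A) = 1.6740 bits
  H(B) = 2.3219 bits
  H(C) = 0.5841 bits
  H(D) = 2.2057 bits

Ranking: B > D > A > C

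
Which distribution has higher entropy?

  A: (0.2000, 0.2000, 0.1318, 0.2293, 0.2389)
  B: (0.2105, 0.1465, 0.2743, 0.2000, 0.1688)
A

Both distributions are close to uniform, making this a harder comparison.

H(A) = 2.2947 bits
H(B) = 2.2886 bits

The distribution closer to uniform has higher entropy.
Answer: A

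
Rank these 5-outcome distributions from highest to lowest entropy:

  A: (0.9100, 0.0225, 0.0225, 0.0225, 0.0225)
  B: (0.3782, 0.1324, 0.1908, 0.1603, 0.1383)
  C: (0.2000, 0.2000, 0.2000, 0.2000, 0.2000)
C > B > A

Key insight: Entropy is maximized by uniform distributions and minimized by concentrated distributions.

- Uniform distributions have maximum entropy log₂(5) = 2.3219 bits
- The more "peaked" or concentrated a distribution, the lower its entropy

Entropies:
  H(A) = 0.6165 bits
  H(B) = 2.1908 bits
  H(C) = 2.3219 bits

Ranking: C > B > A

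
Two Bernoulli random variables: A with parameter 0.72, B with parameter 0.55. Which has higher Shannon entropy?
B

For binary distributions, entropy is maximized at p=0.5 and decreases as p moves toward 0 or 1.

H(A) = H(0.72) = 0.8555 bits
H(B) = H(0.55) = 0.9928 bits

Distribution B (p=0.55) is closer to uniform (p=0.5), so it has higher entropy.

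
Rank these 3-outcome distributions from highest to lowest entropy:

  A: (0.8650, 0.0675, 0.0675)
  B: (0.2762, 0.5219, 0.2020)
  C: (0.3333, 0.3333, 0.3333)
C > B > A

Key insight: Entropy is maximized by uniform distributions and minimized by concentrated distributions.

- Uniform distributions have maximum entropy log₂(3) = 1.5850 bits
- The more "peaked" or concentrated a distribution, the lower its entropy

Entropies:
  H(A) = 0.7060 bits
  H(B) = 1.4684 bits
  H(C) = 1.5850 bits

Ranking: C > B > A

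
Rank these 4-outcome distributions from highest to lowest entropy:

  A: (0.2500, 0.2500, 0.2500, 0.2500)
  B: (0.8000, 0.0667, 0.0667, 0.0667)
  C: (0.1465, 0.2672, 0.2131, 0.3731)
A > C > B

Key insight: Entropy is maximized by uniform distributions and minimized by concentrated distributions.

- Uniform distributions have maximum entropy log₂(4) = 2.0000 bits
- The more "peaked" or concentrated a distribution, the lower its entropy

Entropies:
  H(A) = 2.0000 bits
  H(B) = 1.0389 bits
  H(C) = 1.9208 bits

Ranking: A > C > B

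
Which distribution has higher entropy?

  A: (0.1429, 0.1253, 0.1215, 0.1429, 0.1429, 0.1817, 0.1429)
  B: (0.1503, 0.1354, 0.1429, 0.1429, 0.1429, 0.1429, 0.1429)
B

Both distributions are close to uniform, making this a harder comparison.

H(A) = 2.7963 bits
H(B) = 2.8068 bits

The distribution closer to uniform has higher entropy.
Answer: B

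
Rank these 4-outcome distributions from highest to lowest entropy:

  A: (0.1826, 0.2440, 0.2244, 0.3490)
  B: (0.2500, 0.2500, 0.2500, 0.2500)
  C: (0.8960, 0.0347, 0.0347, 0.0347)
B > A > C

Key insight: Entropy is maximized by uniform distributions and minimized by concentrated distributions.

- Uniform distributions have maximum entropy log₂(4) = 2.0000 bits
- The more "peaked" or concentrated a distribution, the lower its entropy

Entropies:
  H(A) = 1.9583 bits
  H(B) = 2.0000 bits
  H(C) = 0.6464 bits

Ranking: B > A > C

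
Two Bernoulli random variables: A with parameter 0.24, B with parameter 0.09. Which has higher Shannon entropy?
A

For binary distributions, entropy is maximized at p=0.5 and decreases as p moves toward 0 or 1.

H(A) = H(0.24) = 0.7950 bits
H(B) = H(0.09) = 0.4365 bits

Distribution A (p=0.24) is closer to uniform (p=0.5), so it has higher entropy.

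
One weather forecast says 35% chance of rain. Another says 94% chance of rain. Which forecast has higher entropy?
35% forecast

Treat each forecast as a Bernoulli distribution. Binary entropy is maximized at p=0.5 and falls off symmetrically toward 0 or 1. The 35% forecast is closer to 50%, so it is more uncertain. H(35%) ≈ 0.934 bits, H(94%) ≈ 0.327 bits.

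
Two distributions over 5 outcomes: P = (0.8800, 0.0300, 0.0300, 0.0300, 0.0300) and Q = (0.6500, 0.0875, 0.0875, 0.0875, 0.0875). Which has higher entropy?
Q

P is highly concentrated on one outcome (88%), making it nearly deterministic. Q spreads its mass more evenly (max 65%). The more spread-out distribution has higher entropy: H(P) ≈ 0.769 bits, H(Q) ≈ 1.634 bits.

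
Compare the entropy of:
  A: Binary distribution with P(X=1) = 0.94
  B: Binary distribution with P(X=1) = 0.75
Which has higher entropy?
B

For binary distributions, entropy is maximized at p=0.5 and decreases as p moves toward 0 or 1.

H(A) = H(0.94) = 0.3274 bits
H(B) = H(0.75) = 0.8113 bits

Distribution B (p=0.75) is closer to uniform (p=0.5), so it has higher entropy.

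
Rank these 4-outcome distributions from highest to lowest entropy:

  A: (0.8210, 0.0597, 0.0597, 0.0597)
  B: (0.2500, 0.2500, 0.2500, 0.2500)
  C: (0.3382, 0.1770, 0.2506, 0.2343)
B > C > A

Key insight: Entropy is maximized by uniform distributions and minimized by concentrated distributions.

- Uniform distributions have maximum entropy log₂(4) = 2.0000 bits
- The more "peaked" or concentrated a distribution, the lower its entropy

Entropies:
  H(A) = 0.9616 bits
  H(B) = 2.0000 bits
  H(C) = 1.9619 bits

Ranking: B > C > A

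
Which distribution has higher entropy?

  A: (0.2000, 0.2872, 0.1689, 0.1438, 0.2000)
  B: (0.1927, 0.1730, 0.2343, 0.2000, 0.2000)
B

Both distributions are close to uniform, making this a harder comparison.

H(A) = 2.2815 bits
H(B) = 2.3150 bits

The distribution closer to uniform has higher entropy.
Answer: B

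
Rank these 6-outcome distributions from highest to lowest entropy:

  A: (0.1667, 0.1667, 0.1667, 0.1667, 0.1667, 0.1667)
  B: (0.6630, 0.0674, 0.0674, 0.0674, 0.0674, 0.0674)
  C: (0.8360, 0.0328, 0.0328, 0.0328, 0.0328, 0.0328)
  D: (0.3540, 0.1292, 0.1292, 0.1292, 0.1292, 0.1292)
A > D > B > C

Key insight: Entropy is maximized by uniform distributions and minimized by concentrated distributions.

Entropies:
  H(A) = 2.5850 bits
  H(B) = 1.7044 bits
  H(C) = 1.0246 bits
  H(D) = 2.4376 bits

Ranking: A > D > B > C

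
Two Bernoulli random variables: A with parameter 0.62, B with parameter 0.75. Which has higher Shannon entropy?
A

For binary distributions, entropy is maximized at p=0.5 and decreases as p moves toward 0 or 1.

H(A) = H(0.62) = 0.9580 bits
H(B) = H(0.75) = 0.8113 bits

Distribution A (p=0.62) is closer to uniform (p=0.5), so it has higher entropy.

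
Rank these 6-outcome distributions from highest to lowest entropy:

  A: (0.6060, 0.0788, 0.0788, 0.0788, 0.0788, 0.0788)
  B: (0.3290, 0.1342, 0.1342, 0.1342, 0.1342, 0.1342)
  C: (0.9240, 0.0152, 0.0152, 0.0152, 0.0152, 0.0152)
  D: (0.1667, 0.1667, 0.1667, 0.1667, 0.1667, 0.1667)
D > B > A > C

Key insight: Entropy is maximized by uniform distributions and minimized by concentrated distributions.

Entropies:
  H(A) = 1.8822 bits
  H(B) = 2.4719 bits
  H(C) = 0.5644 bits
  H(D) = 2.5850 bits

Ranking: D > B > A > C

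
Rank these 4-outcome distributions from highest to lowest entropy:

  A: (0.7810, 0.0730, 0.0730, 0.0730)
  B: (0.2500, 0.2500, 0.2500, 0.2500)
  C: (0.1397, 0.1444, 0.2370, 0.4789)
B > C > A

Key insight: Entropy is maximized by uniform distributions and minimized by concentrated distributions.

- Uniform distributions have maximum entropy log₂(4) = 2.0000 bits
- The more "peaked" or concentrated a distribution, the lower its entropy

Entropies:
  H(A) = 1.1054 bits
  H(B) = 2.0000 bits
  H(C) = 1.8007 bits

Ranking: B > C > A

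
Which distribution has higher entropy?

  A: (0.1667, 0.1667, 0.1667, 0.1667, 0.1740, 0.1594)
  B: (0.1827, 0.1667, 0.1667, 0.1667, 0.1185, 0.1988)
A

Both distributions are close to uniform, making this a harder comparison.

H(A) = 2.5845 bits
H(B) = 2.5685 bits

The distribution closer to uniform has higher entropy.
Answer: A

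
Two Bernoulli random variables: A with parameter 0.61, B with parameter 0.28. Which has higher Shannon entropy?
A

For binary distributions, entropy is maximized at p=0.5 and decreases as p moves toward 0 or 1.

H(A) = H(0.61) = 0.9648 bits
H(B) = H(0.28) = 0.8555 bits

Distribution A (p=0.61) is closer to uniform (p=0.5), so it has higher entropy.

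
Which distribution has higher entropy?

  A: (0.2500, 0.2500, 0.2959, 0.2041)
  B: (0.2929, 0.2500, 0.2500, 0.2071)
B

Both distributions are close to uniform, making this a harder comparison.

H(A) = 1.9878 bits
H(B) = 1.9893 bits

The distribution closer to uniform has higher entropy.
Answer: B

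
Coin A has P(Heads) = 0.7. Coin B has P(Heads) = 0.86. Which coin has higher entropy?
A

For binary distributions, entropy is maximized at p=0.5 and decreases as p moves toward 0 or 1.

H(A) = H(0.7) = 0.8813 bits
H(B) = H(0.86) = 0.5842 bits

Distribution A (p=0.7) is closer to uniform (p=0.5), so it has higher entropy.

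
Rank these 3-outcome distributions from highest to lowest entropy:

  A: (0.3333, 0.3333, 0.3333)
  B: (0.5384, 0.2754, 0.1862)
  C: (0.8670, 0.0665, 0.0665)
A > B > C

Key insight: Entropy is maximized by uniform distributions and minimized by concentrated distributions.

- Uniform distributions have maximum entropy log₂(3) = 1.5850 bits
- The more "peaked" or concentrated a distribution, the lower its entropy

Entropies:
  H(A) = 1.5850 bits
  H(B) = 1.4448 bits
  H(C) = 0.6986 bits

Ranking: A > B > C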